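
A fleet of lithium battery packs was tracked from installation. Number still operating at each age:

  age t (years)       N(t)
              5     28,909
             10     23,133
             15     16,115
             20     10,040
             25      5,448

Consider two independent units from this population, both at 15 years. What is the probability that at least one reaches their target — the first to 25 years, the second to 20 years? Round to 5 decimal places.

0.75047

p₁ = N(25)/N(15) = 5,448/16,115 = 0.338070; p₂ = N(20)/N(15) = 10,040/16,115 = 0.623022.
P(at least one) = 1 − (1−p₁)(1−p₂) = 1 − 0.661930 × 0.376978 = 0.750467.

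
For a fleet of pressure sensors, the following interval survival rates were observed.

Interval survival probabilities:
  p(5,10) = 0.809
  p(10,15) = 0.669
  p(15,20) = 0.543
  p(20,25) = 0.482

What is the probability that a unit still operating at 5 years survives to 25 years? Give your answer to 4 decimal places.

0.1417

Chaining the interval survival probabilities: 0.809 × 0.669 × 0.543 × 0.482.
= 0.141652.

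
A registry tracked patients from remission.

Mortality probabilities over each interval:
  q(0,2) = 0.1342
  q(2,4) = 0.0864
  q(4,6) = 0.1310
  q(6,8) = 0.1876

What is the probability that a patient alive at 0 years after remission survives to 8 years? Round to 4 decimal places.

0.5584

The overall survival probability is (1 − 0.1342) × (1 − 0.0864) × (1 − 0.1310) × (1 − 0.1876).
= 0.8658 × 0.9136 × 0.8690 × 0.8124 = 0.558423.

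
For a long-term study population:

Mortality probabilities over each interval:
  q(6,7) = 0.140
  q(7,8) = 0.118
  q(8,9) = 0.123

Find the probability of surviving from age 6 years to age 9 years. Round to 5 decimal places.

0.66522

Survival from 6 to 9 is the product of surviving each interval: (1 − 0.140) × (1 − 0.118) × (1 − 0.123).
= 0.860 × 0.882 × 0.877 = 0.665222.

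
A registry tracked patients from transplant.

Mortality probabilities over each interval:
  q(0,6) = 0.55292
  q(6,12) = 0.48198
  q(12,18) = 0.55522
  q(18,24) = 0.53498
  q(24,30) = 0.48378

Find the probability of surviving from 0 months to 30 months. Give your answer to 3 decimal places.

The overall survival probability is (1 − 0.55292) × (1 − 0.48198) × (1 − 0.55522) × (1 − 0.53498) × (1 − 0.48378).
= 0.44708 × 0.51802 × 0.44478 × 0.46502 × 0.51622 = 0.024728.

0.025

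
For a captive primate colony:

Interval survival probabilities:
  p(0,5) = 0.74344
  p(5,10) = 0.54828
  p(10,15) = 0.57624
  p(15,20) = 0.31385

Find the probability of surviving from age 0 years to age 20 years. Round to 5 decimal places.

Chaining the interval survival probabilities: 0.74344 × 0.54828 × 0.57624 × 0.31385.
= 0.073718.

0.07372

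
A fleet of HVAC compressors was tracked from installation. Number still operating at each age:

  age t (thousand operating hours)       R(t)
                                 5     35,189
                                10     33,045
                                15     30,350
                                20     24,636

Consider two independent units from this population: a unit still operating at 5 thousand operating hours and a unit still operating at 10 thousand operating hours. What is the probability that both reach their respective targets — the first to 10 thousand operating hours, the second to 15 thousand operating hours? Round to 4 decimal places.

0.8625

p₁ = R(10)/R(5) = 33,045/35,189 = 0.939072; p₂ = R(15)/R(10) = 30,350/33,045 = 0.918445.
P(both) = p₁ × p₂ = 0.939072 × 0.918445 = 0.862486.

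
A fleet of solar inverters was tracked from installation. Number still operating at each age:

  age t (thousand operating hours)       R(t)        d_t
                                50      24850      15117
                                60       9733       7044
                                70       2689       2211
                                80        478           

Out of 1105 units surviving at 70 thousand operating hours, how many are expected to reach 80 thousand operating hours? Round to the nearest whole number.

196

The relevant probability is 478/2689 = 0.177761.
Expected number = 1105 × 0.177761 = 196.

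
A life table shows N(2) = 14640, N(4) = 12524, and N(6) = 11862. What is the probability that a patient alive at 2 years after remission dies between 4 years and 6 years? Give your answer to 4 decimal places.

This is the probability of reaching 4 but not 6, conditional on being alive at 2: (N(4) − N(6)) / N(2).
= (12524 − 11862) / 14640 = 662 / 14640 = 0.045219.

0.0452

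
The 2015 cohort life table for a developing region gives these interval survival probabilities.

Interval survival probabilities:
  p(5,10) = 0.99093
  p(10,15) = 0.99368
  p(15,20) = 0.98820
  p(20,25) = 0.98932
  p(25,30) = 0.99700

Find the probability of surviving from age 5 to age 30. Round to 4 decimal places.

Survival from 5 to 30 is the product of surviving each interval: 0.99093 × 0.99368 × 0.98820 × 0.98932 × 0.99700.
= 0.959768.

0.9598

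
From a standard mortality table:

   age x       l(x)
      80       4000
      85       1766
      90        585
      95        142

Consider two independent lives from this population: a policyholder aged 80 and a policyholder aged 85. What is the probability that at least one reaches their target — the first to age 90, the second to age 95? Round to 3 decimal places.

p₁ = l(90)/l(80) = 585/4000 = 0.146250; p₂ = l(95)/l(85) = 142/1766 = 0.080408.
P(at least one) = 1 − (1−p₁)(1−p₂) = 1 − 0.853750 × 0.919592 = 0.214898.

0.215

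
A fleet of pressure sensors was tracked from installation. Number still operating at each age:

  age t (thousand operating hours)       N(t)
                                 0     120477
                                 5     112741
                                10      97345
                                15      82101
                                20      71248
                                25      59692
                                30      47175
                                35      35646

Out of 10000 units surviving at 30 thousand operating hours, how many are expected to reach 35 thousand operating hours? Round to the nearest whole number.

7556

The relevant probability is 35646/47175 = 0.755612.
Expected number = 10000 × 0.755612 = 7556.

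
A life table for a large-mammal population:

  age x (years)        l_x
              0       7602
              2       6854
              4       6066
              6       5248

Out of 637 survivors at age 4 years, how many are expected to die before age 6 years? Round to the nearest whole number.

86

The relevant probability is 1 − 5248/6066 = 0.134850.
Expected number = 637 × 0.134850 = 86.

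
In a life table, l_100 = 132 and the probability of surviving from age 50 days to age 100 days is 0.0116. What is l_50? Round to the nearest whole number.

l_50 = l_100 / p = 132 / 0.0116 = 11379.

11379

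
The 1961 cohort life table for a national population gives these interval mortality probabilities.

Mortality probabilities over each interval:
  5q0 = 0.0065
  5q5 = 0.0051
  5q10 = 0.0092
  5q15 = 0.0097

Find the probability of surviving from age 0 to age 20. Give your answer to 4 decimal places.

0.9698

The overall survival probability is (1 − 0.0065) × (1 − 0.0051) × (1 − 0.0092) × (1 − 0.0097).
= 0.9935 × 0.9949 × 0.9908 × 0.9903 = 0.969840.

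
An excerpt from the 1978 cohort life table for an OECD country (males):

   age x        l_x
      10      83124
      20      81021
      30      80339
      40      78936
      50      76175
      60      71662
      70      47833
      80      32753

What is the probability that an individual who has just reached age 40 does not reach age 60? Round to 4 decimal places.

0.0922

P(die before 60 | alive at 40) = 1 − l_60/l_40 = 1 − 71662/78936 = (7274)/78936 = 0.092151.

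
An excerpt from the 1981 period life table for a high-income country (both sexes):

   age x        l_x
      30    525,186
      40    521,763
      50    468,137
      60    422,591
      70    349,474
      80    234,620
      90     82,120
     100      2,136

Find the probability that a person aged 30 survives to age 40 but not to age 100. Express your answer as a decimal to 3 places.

0.989

We want 10|60q30 = (l_40 − l_100)/l_30.
This is the probability of reaching 40 but not 100, conditional on being alive at 30: (l_40 − l_100) / l_30.
= (521,763 − 2,136) / 525,186 = 519,627 / 525,186 = 0.989415.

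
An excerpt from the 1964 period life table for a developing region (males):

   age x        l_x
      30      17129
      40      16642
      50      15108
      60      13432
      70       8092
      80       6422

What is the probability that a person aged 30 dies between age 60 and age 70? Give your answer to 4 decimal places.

We want 30|10q30 = (l_60 − l_70)/l_30.
This is the probability of reaching 60 but not 70, conditional on being alive at 30: (l_60 − l_70) / l_30.
= (13432 − 8092) / 17129 = 5340 / 17129 = 0.311752.

0.3118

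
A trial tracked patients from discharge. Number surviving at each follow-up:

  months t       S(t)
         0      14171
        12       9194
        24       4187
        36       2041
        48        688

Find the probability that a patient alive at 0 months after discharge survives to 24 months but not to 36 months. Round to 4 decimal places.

0.1514

This is the probability of reaching 24 but not 36, conditional on being alive at 0: (S(24) − S(36)) / S(0).
= (4187 − 2041) / 14171 = 2146 / 14171 = 0.151436.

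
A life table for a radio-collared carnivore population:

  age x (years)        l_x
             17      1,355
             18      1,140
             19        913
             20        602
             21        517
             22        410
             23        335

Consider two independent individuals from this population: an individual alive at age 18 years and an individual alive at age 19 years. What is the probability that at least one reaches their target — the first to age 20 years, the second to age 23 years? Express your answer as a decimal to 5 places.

p₁ = l_20/l_18 = 602/1,140 = 0.528070; p₂ = l_23/l_19 = 335/913 = 0.366922.
P(at least one) = 1 − (1−p₁)(1−p₂) = 1 − 0.471930 × 0.633078 = 0.701231.

0.70123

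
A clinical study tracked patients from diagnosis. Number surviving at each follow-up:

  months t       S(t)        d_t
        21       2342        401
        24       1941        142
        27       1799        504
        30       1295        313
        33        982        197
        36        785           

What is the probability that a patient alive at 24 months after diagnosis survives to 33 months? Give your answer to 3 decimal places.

0.506

The conditional survival probability is S(33)/S(24) = 982/1941 = 0.505925.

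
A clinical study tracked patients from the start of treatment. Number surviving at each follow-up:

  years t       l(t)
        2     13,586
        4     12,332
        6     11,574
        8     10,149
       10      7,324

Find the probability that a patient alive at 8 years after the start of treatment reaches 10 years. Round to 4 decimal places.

0.7216

The conditional survival probability is l(10)/l(8) = 7,324/10,149 = 0.721647.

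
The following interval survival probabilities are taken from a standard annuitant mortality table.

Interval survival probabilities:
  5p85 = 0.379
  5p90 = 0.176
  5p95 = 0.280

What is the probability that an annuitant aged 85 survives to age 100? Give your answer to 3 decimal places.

15p85 = 0.379 × 0.176 × 0.280.
= 0.018677.

0.019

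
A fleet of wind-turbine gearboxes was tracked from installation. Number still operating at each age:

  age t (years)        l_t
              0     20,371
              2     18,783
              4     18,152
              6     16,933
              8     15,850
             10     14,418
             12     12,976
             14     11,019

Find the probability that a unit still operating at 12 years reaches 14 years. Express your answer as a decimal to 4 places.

0.8492

The conditional survival probability is l_14/l_12 = 11,019/12,976 = 0.849183.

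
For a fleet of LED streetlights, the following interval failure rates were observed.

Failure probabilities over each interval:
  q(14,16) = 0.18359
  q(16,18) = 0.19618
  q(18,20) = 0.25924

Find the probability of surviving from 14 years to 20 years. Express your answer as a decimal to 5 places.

0.48612

The overall survival probability is (1 − 0.18359) × (1 − 0.19618) × (1 − 0.25924).
= 0.81641 × 0.80382 × 0.74076 = 0.486121.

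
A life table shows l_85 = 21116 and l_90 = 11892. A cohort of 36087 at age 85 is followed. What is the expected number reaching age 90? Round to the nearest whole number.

The relevant probability is 11892/21116 = 0.563175.
Expected number = 36087 × 0.563175 = 20323.

20323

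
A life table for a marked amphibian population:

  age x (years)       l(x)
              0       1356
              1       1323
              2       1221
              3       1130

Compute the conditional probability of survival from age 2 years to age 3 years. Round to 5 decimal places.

0.92547

The conditional survival probability is l(3)/l(2) = 1130/1221 = 0.925471.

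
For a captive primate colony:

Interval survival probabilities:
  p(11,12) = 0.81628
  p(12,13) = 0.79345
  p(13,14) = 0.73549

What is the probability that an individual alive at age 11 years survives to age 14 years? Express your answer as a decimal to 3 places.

0.476

P(survive 11→14) = 0.81628 × 0.79345 × 0.73549.
= 0.476360.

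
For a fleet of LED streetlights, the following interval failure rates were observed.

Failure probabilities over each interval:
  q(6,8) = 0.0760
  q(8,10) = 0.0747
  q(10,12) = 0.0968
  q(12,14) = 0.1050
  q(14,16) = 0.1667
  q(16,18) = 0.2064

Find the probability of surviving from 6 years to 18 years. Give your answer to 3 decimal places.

The overall survival probability is (1 − 0.0760) × (1 − 0.0747) × (1 − 0.0968) × (1 − 0.1050) × (1 − 0.1667) × (1 − 0.2064).
= 0.9240 × 0.9253 × 0.9032 × 0.8950 × 0.8333 × 0.7936 = 0.457051.

0.457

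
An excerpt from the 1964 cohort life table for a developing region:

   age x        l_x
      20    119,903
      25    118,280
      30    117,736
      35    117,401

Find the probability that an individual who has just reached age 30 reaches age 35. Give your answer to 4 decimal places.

0.9972

We want 5p30 = l_35/l_30.
The conditional survival probability is l_35/l_30 = 117,401/117,736 = 0.997155.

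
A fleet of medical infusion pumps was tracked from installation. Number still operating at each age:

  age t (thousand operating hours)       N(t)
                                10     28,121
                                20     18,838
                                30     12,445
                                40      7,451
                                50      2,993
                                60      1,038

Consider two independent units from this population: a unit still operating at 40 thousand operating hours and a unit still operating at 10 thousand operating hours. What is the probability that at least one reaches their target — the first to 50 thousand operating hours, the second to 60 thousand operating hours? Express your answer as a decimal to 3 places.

0.424

p₁ = N(50)/N(40) = 2,993/7,451 = 0.401691; p₂ = N(60)/N(10) = 1,038/28,121 = 0.036912.
P(at least one) = 1 − (1−p₁)(1−p₂) = 1 − 0.598309 × 0.963088 = 0.423776.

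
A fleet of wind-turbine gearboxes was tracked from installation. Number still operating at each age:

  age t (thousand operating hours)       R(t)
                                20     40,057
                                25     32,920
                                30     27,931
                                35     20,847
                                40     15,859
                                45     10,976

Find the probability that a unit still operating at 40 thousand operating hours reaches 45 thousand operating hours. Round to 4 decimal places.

The conditional survival probability is R(45)/R(40) = 10,976/15,859 = 0.692099.

0.6921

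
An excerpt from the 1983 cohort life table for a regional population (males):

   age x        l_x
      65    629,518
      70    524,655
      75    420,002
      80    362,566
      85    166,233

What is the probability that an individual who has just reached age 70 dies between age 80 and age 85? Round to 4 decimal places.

0.3742

This is the probability of reaching 80 but not 85, conditional on being alive at 70: (l_80 − l_85) / l_70.
= (362,566 − 166,233) / 524,655 = 196,333 / 524,655 = 0.374214.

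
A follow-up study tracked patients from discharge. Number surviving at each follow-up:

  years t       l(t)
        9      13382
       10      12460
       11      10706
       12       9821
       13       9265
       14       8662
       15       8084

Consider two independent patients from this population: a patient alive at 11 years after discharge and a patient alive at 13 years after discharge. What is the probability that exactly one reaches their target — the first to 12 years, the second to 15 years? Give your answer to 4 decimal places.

0.1891

p₁ = l(12)/l(11) = 9821/10706 = 0.917336; p₂ = l(15)/l(13) = 8084/9265 = 0.872531.
P(exactly one) = p₁(1−p₂) + (1−p₁)p₂ = 0.116932 + 0.072127 = 0.189059.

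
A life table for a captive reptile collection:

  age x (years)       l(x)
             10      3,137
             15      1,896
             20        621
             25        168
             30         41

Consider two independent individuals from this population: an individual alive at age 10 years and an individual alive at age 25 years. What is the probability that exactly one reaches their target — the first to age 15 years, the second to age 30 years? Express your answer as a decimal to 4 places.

0.5534

p₁ = l(15)/l(10) = 1,896/3,137 = 0.604399; p₂ = l(30)/l(25) = 41/168 = 0.244048.
P(exactly one) = p₁(1−p₂) + (1−p₁)p₂ = 0.456897 + 0.096546 = 0.553442.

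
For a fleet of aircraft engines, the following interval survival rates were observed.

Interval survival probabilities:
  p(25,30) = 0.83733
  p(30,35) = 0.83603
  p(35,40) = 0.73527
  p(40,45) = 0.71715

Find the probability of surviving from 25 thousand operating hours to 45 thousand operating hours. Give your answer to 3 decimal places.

P(survive 25→45) = 0.83733 × 0.83603 × 0.73527 × 0.71715.
= 0.369127.

0.369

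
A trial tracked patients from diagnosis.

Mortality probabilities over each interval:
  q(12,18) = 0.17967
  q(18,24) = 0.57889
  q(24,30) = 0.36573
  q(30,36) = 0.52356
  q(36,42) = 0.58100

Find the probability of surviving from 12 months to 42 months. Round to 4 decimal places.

Survival from 12 to 42 is the product of surviving each interval: (1 − 0.17967) × (1 − 0.57889) × (1 − 0.36573) × (1 − 0.52356) × (1 − 0.58100).
= 0.82033 × 0.42111 × 0.63427 × 0.47644 × 0.41900 = 0.043740.

0.0437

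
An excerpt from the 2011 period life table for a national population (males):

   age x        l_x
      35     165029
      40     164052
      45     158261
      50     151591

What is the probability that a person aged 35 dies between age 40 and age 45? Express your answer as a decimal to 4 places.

We want 5|5q35 = (l_40 − l_45)/l_35.
This is the probability of reaching 40 but not 45, conditional on being alive at 35: (l_40 − l_45) / l_35.
= (164052 − 158261) / 165029 = 5791 / 165029 = 0.035091.

0.0351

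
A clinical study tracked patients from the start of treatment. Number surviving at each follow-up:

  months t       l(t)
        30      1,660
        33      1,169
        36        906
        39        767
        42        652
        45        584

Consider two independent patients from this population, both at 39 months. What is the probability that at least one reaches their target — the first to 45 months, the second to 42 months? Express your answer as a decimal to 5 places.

0.96423

p₁ = l(45)/l(39) = 584/767 = 0.761408; p₂ = l(42)/l(39) = 652/767 = 0.850065.
P(at least one) = 1 − (1−p₁)(1−p₂) = 1 − 0.238592 × 0.149935 = 0.964227.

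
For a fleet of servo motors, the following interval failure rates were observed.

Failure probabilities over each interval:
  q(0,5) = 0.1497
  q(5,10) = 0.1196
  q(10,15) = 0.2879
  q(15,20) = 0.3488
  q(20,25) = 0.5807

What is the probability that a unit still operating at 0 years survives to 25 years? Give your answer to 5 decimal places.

P(survive 0→25) = (1 − 0.1497) × (1 − 0.1196) × (1 − 0.2879) × (1 − 0.3488) × (1 − 0.5807).
= 0.8503 × 0.8804 × 0.7121 × 0.6512 × 0.4193 = 0.145557.

0.14556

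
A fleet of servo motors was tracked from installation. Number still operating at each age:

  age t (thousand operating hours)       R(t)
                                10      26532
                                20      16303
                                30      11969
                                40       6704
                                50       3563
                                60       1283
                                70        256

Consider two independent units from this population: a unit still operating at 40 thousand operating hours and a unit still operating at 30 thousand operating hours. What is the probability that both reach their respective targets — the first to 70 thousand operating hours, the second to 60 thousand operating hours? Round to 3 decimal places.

0.004

p₁ = R(70)/R(40) = 256/6704 = 0.038186; p₂ = R(60)/R(30) = 1283/11969 = 0.107194.
P(both) = p₁ × p₂ = 0.038186 × 0.107194 = 0.004093.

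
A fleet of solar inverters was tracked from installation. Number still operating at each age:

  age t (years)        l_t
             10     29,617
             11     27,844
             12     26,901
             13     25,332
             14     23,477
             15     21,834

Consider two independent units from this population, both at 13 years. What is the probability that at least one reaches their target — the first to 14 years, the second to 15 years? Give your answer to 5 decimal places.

p₁ = l_14/l_13 = 23,477/25,332 = 0.926772; p₂ = l_15/l_13 = 21,834/25,332 = 0.861914.
P(at least one) = 1 − (1−p₁)(1−p₂) = 1 − 0.073228 × 0.138086 = 0.989888.

0.98989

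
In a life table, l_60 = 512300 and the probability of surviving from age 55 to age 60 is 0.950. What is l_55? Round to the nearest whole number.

l_55 = l_60 / p = 512300 / 0.950 = 539263.

539263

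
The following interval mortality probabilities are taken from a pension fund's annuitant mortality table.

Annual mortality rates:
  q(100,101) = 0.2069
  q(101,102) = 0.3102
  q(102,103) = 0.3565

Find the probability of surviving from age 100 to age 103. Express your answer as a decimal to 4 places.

Chaining the interval survival probabilities: (1 − 0.2069) × (1 − 0.3102) × (1 − 0.3565).
= 0.7931 × 0.6898 × 0.6435 = 0.352046.

0.3520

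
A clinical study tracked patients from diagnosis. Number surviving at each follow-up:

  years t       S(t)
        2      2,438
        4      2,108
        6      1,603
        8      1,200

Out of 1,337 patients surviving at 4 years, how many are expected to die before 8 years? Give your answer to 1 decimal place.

575.9

The relevant probability is 1 − 1,200/2,108 = 0.430740.
Expected number = 1,337 × 0.430740 = 575.9.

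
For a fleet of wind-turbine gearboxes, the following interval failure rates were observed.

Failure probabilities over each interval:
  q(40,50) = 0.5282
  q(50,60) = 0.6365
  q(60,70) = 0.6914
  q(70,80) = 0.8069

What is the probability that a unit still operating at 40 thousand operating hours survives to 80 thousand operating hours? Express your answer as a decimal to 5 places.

Chaining the interval survival probabilities: (1 − 0.5282) × (1 − 0.6365) × (1 − 0.6914) × (1 − 0.8069).
= 0.4718 × 0.3635 × 0.3086 × 0.1931 = 0.010220.

0.01022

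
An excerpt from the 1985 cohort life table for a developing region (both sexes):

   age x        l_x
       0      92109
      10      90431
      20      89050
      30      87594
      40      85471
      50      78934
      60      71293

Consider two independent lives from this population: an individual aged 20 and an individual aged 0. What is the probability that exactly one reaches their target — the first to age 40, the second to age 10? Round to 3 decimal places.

0.057

p₁ = l_40/l_20 = 85471/89050 = 0.959809; p₂ = l_10/l_0 = 90431/92109 = 0.981782.
P(exactly one) = p₁(1−p₂) + (1−p₁)p₂ = 0.017486 + 0.039459 = 0.056945.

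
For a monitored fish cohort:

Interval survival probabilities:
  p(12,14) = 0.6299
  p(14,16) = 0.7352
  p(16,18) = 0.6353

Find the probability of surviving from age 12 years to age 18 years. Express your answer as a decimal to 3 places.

P(survive 12→18) = 0.6299 × 0.7352 × 0.6353.
= 0.294209.

0.294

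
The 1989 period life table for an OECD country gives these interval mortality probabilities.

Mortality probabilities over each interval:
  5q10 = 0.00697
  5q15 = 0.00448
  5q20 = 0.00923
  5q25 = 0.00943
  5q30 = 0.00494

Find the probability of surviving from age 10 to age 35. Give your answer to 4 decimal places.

The overall survival probability is (1 − 0.00697) × (1 − 0.00448) × (1 − 0.00923) × (1 − 0.00943) × (1 − 0.00494).
= 0.99303 × 0.99552 × 0.99077 × 0.99057 × 0.99506 = 0.965427.

0.9654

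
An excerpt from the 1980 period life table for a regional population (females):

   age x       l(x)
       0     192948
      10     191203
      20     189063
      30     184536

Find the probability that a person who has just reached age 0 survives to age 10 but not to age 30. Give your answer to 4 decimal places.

This is the probability of reaching 10 but not 30, conditional on being alive at 0: (l(10) − l(30)) / l(0).
= (191203 − 184536) / 192948 = 6667 / 192948 = 0.034553.

0.0346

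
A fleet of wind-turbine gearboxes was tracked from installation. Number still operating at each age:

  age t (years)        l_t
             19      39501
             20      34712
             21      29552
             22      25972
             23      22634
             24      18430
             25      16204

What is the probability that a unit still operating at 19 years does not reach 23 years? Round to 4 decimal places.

P(fail before 23 | operational at 19) = 1 − l_23/l_19 = 1 − 22634/39501 = (16867)/39501 = 0.427002.

0.4270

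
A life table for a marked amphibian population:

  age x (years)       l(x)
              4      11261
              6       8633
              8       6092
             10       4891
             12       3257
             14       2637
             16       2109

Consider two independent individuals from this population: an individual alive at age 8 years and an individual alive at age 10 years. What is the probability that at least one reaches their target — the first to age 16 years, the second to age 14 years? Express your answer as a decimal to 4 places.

p₁ = l(16)/l(8) = 2109/6092 = 0.346192; p₂ = l(14)/l(10) = 2637/4891 = 0.539154.
P(at least one) = 1 − (1−p₁)(1−p₂) = 1 − 0.653808 × 0.460846 = 0.698695.

0.6987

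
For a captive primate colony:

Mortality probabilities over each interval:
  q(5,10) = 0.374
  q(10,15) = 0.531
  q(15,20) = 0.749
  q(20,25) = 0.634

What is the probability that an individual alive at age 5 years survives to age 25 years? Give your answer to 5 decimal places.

0.02697

P(survive 5→25) = (1 − 0.374) × (1 − 0.531) × (1 − 0.749) × (1 − 0.634).
= 0.626 × 0.469 × 0.251 × 0.366 = 0.026971.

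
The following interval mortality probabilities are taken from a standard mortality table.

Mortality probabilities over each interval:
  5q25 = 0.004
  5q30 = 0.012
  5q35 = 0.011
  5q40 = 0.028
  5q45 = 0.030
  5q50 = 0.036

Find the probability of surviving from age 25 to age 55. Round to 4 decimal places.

Survival from 25 to 55 is the product of surviving each interval: (1 − 0.004) × (1 − 0.012) × (1 − 0.011) × (1 − 0.028) × (1 − 0.030) × (1 − 0.036).
= 0.996 × 0.988 × 0.989 × 0.972 × 0.970 × 0.964 = 0.884561.

0.8846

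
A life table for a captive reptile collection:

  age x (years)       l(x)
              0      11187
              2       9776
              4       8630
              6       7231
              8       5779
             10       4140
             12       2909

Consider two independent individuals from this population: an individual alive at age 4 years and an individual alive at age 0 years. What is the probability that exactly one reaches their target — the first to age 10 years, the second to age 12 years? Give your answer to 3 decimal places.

0.490

p₁ = l(10)/l(4) = 4140/8630 = 0.479722; p₂ = l(12)/l(0) = 2909/11187 = 0.260034.
P(exactly one) = p₁(1−p₂) + (1−p₁)p₂ = 0.354978 + 0.135290 = 0.490268.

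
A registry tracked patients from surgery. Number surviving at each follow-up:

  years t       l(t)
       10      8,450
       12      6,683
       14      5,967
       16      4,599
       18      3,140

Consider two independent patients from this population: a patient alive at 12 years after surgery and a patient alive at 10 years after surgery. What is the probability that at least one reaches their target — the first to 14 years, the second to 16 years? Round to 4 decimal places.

0.9512

p₁ = l(14)/l(12) = 5,967/6,683 = 0.892862; p₂ = l(16)/l(10) = 4,599/8,450 = 0.544260.
P(at least one) = 1 − (1−p₁)(1−p₂) = 1 − 0.107138 × 0.455740 = 0.951173.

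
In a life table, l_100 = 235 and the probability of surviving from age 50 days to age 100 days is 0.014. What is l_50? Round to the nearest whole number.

16786

l_50 = l_100 / p = 235 / 0.014 = 16786.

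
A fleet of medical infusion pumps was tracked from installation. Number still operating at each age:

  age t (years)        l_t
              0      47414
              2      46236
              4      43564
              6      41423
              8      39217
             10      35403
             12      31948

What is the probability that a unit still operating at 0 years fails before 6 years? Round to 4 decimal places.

0.1264

P(fail before 6 | operational at 0) = 1 − l_6/l_0 = 1 − 41423/47414 = (5991)/47414 = 0.126355.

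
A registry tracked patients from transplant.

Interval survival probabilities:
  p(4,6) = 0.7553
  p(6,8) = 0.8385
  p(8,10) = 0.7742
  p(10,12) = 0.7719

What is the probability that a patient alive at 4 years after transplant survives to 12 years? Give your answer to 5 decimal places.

Chaining the interval survival probabilities: 0.7553 × 0.8385 × 0.7742 × 0.7719.
= 0.378475.

0.37847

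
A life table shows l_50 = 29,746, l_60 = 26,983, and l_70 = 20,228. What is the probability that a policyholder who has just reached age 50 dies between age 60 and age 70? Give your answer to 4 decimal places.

We want 10|10q50 = (l_60 − l_70)/l_50.
This is the probability of reaching 60 but not 70, conditional on being alive at 50: (l_60 − l_70) / l_50.
= (26,983 − 20,228) / 29,746 = 6,755 / 29,746 = 0.227089.

0.2271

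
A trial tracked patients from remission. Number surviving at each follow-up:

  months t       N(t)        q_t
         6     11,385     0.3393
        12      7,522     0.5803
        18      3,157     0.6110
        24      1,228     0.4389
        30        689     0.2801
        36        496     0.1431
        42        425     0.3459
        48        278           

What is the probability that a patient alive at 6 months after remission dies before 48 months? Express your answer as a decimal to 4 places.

0.9756

P(die before 48 | alive at 6) = 1 − N(48)/N(6) = 1 − 278/11,385 = (11,107)/11,385 = 0.975582.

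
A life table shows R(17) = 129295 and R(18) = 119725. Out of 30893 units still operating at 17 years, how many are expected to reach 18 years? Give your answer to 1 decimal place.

The relevant probability is 119725/129295 = 0.925983.
Expected number = 30893 × 0.925983 = 28606.4.

28606.4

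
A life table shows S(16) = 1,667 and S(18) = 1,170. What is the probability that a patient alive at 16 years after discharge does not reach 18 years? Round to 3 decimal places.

0.298

P(die before 18 | alive at 16) = 1 − S(18)/S(16) = 1 − 1,170/1,667 = (497)/1,667 = 0.298140.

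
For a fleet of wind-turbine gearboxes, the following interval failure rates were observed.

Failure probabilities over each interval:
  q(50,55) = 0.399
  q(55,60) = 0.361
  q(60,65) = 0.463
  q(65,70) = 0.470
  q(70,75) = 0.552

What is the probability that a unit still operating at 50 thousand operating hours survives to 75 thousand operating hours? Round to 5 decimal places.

Chaining the interval survival probabilities: (1 − 0.399) × (1 − 0.361) × (1 − 0.463) × (1 − 0.470) × (1 − 0.552).
= 0.601 × 0.639 × 0.537 × 0.530 × 0.448 = 0.048967.

0.04897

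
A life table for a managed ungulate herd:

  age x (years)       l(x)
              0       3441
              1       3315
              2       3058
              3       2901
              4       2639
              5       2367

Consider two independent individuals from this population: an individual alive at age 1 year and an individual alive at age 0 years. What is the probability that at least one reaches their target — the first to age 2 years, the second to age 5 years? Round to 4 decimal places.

0.9758

p₁ = l(2)/l(1) = 3058/3315 = 0.922474; p₂ = l(5)/l(0) = 2367/3441 = 0.687881.
P(at least one) = 1 − (1−p₁)(1−p₂) = 1 − 0.077526 × 0.312119 = 0.975803.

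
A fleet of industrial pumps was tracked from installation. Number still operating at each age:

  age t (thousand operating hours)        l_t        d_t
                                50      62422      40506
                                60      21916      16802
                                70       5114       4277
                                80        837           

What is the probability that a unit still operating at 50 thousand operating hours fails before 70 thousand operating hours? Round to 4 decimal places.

P(fail before 70 | operational at 50) = 1 − l_70/l_50 = 1 − 5114/62422 = (57308)/62422 = 0.918074.

0.9181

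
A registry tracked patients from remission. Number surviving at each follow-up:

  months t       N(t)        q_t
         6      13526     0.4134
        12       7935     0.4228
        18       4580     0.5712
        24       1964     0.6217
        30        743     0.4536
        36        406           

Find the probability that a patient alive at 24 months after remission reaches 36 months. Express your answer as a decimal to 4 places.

The conditional survival probability is N(36)/N(24) = 406/1964 = 0.206721.

0.2067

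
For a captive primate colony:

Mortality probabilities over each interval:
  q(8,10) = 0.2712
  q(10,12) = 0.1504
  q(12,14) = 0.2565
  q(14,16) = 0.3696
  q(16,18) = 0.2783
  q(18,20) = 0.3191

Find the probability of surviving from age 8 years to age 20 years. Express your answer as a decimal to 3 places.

P(survive 8→20) = (1 − 0.2712) × (1 − 0.1504) × (1 − 0.2565) × (1 − 0.3696) × (1 − 0.2783) × (1 − 0.3191).
= 0.7288 × 0.8496 × 0.7435 × 0.6304 × 0.7217 × 0.6809 = 0.142613.

0.143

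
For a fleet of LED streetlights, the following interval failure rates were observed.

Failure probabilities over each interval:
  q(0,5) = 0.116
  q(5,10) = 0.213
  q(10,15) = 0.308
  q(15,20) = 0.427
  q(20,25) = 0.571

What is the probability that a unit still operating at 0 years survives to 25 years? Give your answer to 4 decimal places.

0.1183

Survival from 0 to 25 is the product of surviving each interval: (1 − 0.116) × (1 − 0.213) × (1 − 0.308) × (1 − 0.427) × (1 − 0.571).
= 0.884 × 0.787 × 0.692 × 0.573 × 0.429 = 0.118344.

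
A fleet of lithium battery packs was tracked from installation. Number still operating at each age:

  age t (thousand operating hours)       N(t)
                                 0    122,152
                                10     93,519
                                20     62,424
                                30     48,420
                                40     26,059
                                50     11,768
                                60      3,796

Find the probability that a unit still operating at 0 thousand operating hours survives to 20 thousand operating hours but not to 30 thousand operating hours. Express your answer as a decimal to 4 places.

0.1146

This is the probability of reaching 20 but not 30, conditional on being operational at 0: (N(20) − N(30)) / N(0).
= (62,424 − 48,420) / 122,152 = 14,004 / 122,152 = 0.114644.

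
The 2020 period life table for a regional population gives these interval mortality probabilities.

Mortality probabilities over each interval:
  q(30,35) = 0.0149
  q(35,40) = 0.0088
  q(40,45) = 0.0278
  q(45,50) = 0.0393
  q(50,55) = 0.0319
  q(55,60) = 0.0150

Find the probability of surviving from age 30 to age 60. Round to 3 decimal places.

0.870

The overall survival probability is (1 − 0.0149) × (1 − 0.0088) × (1 − 0.0278) × (1 − 0.0393) × (1 − 0.0319) × (1 − 0.0150).
= 0.9851 × 0.9912 × 0.9722 × 0.9607 × 0.9681 × 0.9850 = 0.869644.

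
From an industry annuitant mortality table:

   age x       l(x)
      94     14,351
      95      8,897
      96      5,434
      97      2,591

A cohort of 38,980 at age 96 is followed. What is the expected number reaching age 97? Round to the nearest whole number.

18586

The relevant probability is 2,591/5,434 = 0.476813.
Expected number = 38,980 × 0.476813 = 18586.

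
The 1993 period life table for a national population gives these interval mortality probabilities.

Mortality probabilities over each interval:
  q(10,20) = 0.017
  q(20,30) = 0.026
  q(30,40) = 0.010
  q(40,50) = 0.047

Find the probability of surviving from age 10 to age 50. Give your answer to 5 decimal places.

0.90332

Survival from 10 to 50 is the product of surviving each interval: (1 − 0.017) × (1 − 0.026) × (1 − 0.010) × (1 − 0.047).
= 0.983 × 0.974 × 0.990 × 0.953 = 0.903318.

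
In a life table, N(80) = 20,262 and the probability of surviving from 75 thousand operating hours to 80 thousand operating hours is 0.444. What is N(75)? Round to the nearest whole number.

45635

N(75) = N(80) / p = 20,262 / 0.444 = 45635.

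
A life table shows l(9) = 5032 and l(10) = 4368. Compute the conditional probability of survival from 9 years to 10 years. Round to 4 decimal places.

0.8680

The conditional survival probability is l(10)/l(9) = 4368/5032 = 0.868045.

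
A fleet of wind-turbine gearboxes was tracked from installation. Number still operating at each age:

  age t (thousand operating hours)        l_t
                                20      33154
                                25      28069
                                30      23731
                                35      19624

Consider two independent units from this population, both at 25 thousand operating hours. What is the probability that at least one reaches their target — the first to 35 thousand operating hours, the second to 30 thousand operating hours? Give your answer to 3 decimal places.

p₁ = l_35/l_25 = 19624/28069 = 0.699134; p₂ = l_30/l_25 = 23731/28069 = 0.845452.
P(at least one) = 1 − (1−p₁)(1−p₂) = 1 − 0.300866 × 0.154548 = 0.953502.

0.954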